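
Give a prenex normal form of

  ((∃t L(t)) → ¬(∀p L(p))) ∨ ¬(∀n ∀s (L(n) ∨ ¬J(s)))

First replace A → B with ¬A ∨ B.
  ¬(∃t L(t)) ∨ ¬(∀p L(p)) ∨ ¬(∀n ∀s (L(n) ∨ ¬J(s)))
Drive negations inward (¬∀x A ≡ ∃x ¬A, ¬∃x A ≡ ∀x ¬A, De Morgan for ∧/∨):
  (∀t ¬L(t)) ∨ (∃p ¬L(p)) ∨ (∃n ∃s (¬L(n) ∧ J(s)))
All bound variables are already distinct, so no renaming is needed.
Pull the quantifiers to the front (each side's bound variable is not free in the other side):
  ∀t ∃p ∃n ∃s (¬L(t) ∨ ¬L(p) ∨ ¬L(n) ∧ J(s))

∀t ∃p ∃n ∃s (¬L(t) ∨ ¬L(p) ∨ ¬L(n) ∧ J(s))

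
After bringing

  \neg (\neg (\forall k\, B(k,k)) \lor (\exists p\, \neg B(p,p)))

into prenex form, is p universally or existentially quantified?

Move each ¬ inward, flipping quantifiers it crosses:
  (\forall k\, B(k,k)) \land (\forall p\, B(p,p))
All bound variables are already distinct, so no renaming is needed.
Pull the quantifiers to the front (each side's bound variable is not free in the other side):
  \forall k\, \forall p\, (B(k,k) \land B(p,p))
The quantifier \exists p sits under an odd number of negations, so it flips to \forall p.

universal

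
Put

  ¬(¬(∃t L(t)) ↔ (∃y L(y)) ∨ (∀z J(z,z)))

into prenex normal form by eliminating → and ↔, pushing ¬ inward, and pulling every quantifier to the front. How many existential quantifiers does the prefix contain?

3

First replace A → B with ¬A ∨ B; A ↔ B as (¬A ∨ B) ∧ (¬B ∨ A).
  ¬((¬¬(∃t L(t)) ∨ (∃y L(y)) ∨ (∀z J(z,z))) ∧ (¬((∃y L(y)) ∨ (∀z J(z,z))) ∨ ¬(∃t L(t))))
Drive negations inward (¬∀x A ≡ ∃x ¬A, ¬∃x A ≡ ∀x ¬A, De Morgan for ∧/∨):
  (∀t ¬L(t)) ∧ (∀y ¬L(y)) ∧ (∃z ¬J(z,z)) ∨ ((∃y L(y)) ∨ (∀z J(z,z))) ∧ (∃t L(t))
Standardize variables apart so no two quantifiers bind the same name: y↦y1, z↦x1, t↦u1.
  (∀t ¬L(t)) ∧ (∀y ¬L(y)) ∧ (∃z ¬J(z,z)) ∨ ((∃y1 L(y1)) ∨ (∀x1 J(x1,x1))) ∧ (∃u1 L(u1))
Pull the quantifiers to the front (each side's bound variable is not free in the other side):
  ∀t ∀y ∃z ∃y1 ∀x1 ∃u1 (¬L(t) ∧ ¬L(y) ∧ ¬J(z,z) ∨ (L(y1) ∨ J(x1,x1)) ∧ L(u1))
The prefix is ∀t ∀y ∃z ∃y1 ∀x1 ∃u1: 3 universal, 3 existential.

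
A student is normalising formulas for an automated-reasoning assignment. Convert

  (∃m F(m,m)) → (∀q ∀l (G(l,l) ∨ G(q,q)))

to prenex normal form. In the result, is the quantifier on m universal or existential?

Eliminate → and ↔ using ¬ and ∨.
  ¬(∃m F(m,m)) ∨ (∀q ∀l (G(l,l) ∨ G(q,q)))
Drive negations inward (¬∀x A ≡ ∃x ¬A, ¬∃x A ≡ ∀x ¬A, De Morgan for ∧/∨):
  (∀m ¬F(m,m)) ∨ (∀q ∀l (G(l,l) ∨ G(q,q)))
All bound variables are already distinct, so no renaming is needed.
Extract every quantifier outward, since the variables are now distinct and don't occur free across branches:
  ∀m ∀q ∀l (¬F(m,m) ∨ G(l,l) ∨ G(q,q))
The quantifier ∃m sits under an odd number of negations (counting the antecedent side of each →), so it flips to ∀m.

universal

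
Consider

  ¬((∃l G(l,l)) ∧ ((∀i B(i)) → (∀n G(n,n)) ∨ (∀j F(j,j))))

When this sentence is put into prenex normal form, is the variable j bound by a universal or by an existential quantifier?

First replace A → B with ¬A ∨ B.
  ¬((∃l G(l,l)) ∧ (¬(∀i B(i)) ∨ (∀n G(n,n)) ∨ (∀j F(j,j))))
Drive negations inward (¬∀x A ≡ ∃x ¬A, ¬∃x A ≡ ∀x ¬A, De Morgan for ∧/∨):
  (∀l ¬G(l,l)) ∨ (∀i B(i)) ∧ (∃n ¬G(n,n)) ∧ (∃j ¬F(j,j))
Finally move all quantifiers to the prefix:
  ∀l ∀i ∃n ∃j (¬G(l,l) ∨ B(i) ∧ ¬G(n,n) ∧ ¬F(j,j))
The quantifier ∀j sits under an odd number of negations (counting the antecedent side of each →), so it flips to ∃j.

existential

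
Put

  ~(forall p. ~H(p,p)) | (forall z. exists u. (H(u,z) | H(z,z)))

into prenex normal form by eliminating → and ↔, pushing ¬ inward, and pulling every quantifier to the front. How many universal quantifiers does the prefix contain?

Push ¬ through the quantifiers and connectives to reach negation normal form:
  (exists p. H(p,p)) | (forall z. exists u. (H(u,z) | H(z,z)))
All bound variables are already distinct, so no renaming is needed.
Finally move all quantifiers to the prefix:
  exists p. forall z. exists u. (H(p,p) | H(u,z) | H(z,z))
The prefix is exists p forall z exists u: 1 universal, 2 existential.

1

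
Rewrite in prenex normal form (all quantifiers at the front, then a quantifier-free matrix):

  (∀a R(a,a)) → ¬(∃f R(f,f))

First replace A → B with ¬A ∨ B.
  ¬(∀a R(a,a)) ∨ ¬(∃f R(f,f))
Push ¬ through the quantifiers and connectives to reach negation normal form:
  (∃a ¬R(a,a)) ∨ (∀f ¬R(f,f))
Pull the quantifiers to the front (each side's bound variable is not free in the other side):
  ∃a ∀f (¬R(a,a) ∨ ¬R(f,f))

∃a ∀f (¬R(a,a) ∨ ¬R(f,f))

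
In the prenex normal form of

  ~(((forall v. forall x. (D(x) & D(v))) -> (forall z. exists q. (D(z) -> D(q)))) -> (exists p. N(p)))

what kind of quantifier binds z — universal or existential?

Eliminate → and ↔ using ¬ and ∨.
  ~(~(~(forall v. forall x. (D(x) & D(v))) | (forall z. exists q. (~D(z) | D(q)))) | (exists p. N(p)))
Move each ¬ inward, flipping quantifiers it crosses:
  ((exists v. exists x. (~D(x) | ~D(v))) | (forall z. exists q. (~D(z) | D(q)))) & (forall p. ~N(p))
All bound variables are already distinct, so no renaming is needed.
Extract every quantifier outward, since the variables are now distinct and don't occur free across branches:
  exists v. exists x. forall z. exists q. forall p. ((~D(x) | ~D(v) | ~D(z) | D(q)) & ~N(p))
The quantifier forall z sits under an even number of negations (counting the antecedent side of each →), so it remains universal.

universal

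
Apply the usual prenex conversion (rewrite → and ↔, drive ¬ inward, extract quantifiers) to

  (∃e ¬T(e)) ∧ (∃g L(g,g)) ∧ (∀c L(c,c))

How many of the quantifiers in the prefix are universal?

1

All bound variables are already distinct, so no renaming is needed.
Extract every quantifier outward, since the variables are now distinct and don't occur free across branches:
  ∃e ∃g ∀c (¬T(e) ∧ L(g,g) ∧ L(c,c))
The prefix is ∃e ∃g ∀c: 1 universal, 2 existential.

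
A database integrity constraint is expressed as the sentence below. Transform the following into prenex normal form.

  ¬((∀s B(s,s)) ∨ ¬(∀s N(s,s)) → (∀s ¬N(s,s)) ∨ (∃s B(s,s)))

∀s ∃x ∃q ∀r ((B(s,s) ∨ ¬N(x,x)) ∧ N(q,q) ∧ ¬B(r,r))

Eliminate → and ↔ using ¬ and ∨.
  ¬(¬((∀s B(s,s)) ∨ ¬(∀s N(s,s))) ∨ (∀s ¬N(s,s)) ∨ (∃s B(s,s)))
Move each ¬ inward, flipping quantifiers it crosses:
  ((∀s B(s,s)) ∨ (∃s ¬N(s,s))) ∧ (∃s N(s,s)) ∧ (∀s ¬B(s,s))
Rename bound variables to avoid capture: s↦x, s↦q, s↦r.
  ((∀s B(s,s)) ∨ (∃x ¬N(x,x))) ∧ (∃q N(q,q)) ∧ (∀r ¬B(r,r))
Finally move all quantifiers to the prefix:
  ∀s ∃x ∃q ∀r ((B(s,s) ∨ ¬N(x,x)) ∧ N(q,q) ∧ ¬B(r,r))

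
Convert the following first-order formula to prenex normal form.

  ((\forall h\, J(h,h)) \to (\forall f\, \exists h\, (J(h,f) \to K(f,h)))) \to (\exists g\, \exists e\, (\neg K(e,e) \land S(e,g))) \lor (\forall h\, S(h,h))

\forall h\, \exists f\, \forall y\, \exists g\, \exists e\, \forall v1\, (J(h,h) \land J(y,f) \land \neg K(f,y) \lor \neg K(e,e) \land S(e,g) \lor S(v1,v1))

First replace A → B with ¬A ∨ B.
  \neg (\neg (\forall h\, J(h,h)) \lor (\forall f\, \exists h\, (\neg J(h,f) \lor K(f,h)))) \lor (\exists g\, \exists e\, (\neg K(e,e) \land S(e,g))) \lor (\forall h\, S(h,h))
Drive negations inward (¬∀x A ≡ ∃x ¬A, ¬∃x A ≡ ∀x ¬A, De Morgan for ∧/∨):
  (\forall h\, J(h,h)) \land (\exists f\, \forall h\, (J(h,f) \land \neg K(f,h))) \lor (\exists g\, \exists e\, (\neg K(e,e) \land S(e,g))) \lor (\forall h\, S(h,h))
Give each quantifier a distinct variable: h↦y, h↦v1.
  (\forall h\, J(h,h)) \land (\exists f\, \forall y\, (J(y,f) \land \neg K(f,y))) \lor (\exists g\, \exists e\, (\neg K(e,e) \land S(e,g))) \lor (\forall v1\, S(v1,v1))
Finally move all quantifiers to the prefix:
  \forall h\, \exists f\, \forall y\, \exists g\, \exists e\, \forall v1\, (J(h,h) \land J(y,f) \land \neg K(f,y) \lor \neg K(e,e) \land S(e,g) \lor S(v1,v1))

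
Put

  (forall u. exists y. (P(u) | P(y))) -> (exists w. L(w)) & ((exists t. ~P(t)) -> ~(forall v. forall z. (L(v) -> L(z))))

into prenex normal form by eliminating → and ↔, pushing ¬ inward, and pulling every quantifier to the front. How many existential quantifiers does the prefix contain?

4

First replace A → B with ¬A ∨ B.
  ~(forall u. exists y. (P(u) | P(y))) | (exists w. L(w)) & (~(exists t. ~P(t)) | ~(forall v. forall z. (~L(v) | L(z))))
Push ¬ through the quantifiers and connectives to reach negation normal form:
  (exists u. forall y. (~P(u) & ~P(y))) | (exists w. L(w)) & ((forall t. P(t)) | (exists v. exists z. (L(v) & ~L(z))))
All bound variables are already distinct, so no renaming is needed.
Extract every quantifier outward, since the variables are now distinct and don't occur free across branches:
  exists u. forall y. exists w. forall t. exists v. exists z. (~P(u) & ~P(y) | L(w) & (P(t) | L(v) & ~L(z)))
The prefix is exists u forall y exists w forall t exists v exists z: 2 universal, 4 existential.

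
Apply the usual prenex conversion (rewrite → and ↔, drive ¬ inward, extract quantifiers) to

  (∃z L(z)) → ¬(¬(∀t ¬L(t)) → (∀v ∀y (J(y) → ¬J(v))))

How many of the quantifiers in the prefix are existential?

3

Eliminate → and ↔ using ¬ and ∨.
  ¬(∃z L(z)) ∨ ¬(¬¬(∀t ¬L(t)) ∨ (∀v ∀y (¬J(y) ∨ ¬J(v))))
Move each ¬ inward, flipping quantifiers it crosses:
  (∀z ¬L(z)) ∨ (∃t L(t)) ∧ (∃v ∃y (J(y) ∧ J(v)))
All bound variables are already distinct, so no renaming is needed.
Finally move all quantifiers to the prefix:
  ∀z ∃t ∃v ∃y (¬L(z) ∨ L(t) ∧ J(y) ∧ J(v))
The prefix is ∀z ∃t ∃v ∃y: 1 universal, 3 existential.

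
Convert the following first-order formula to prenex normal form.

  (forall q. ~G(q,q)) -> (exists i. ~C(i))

exists q. exists i. (G(q,q) | ~C(i))

Eliminate → and ↔ using ¬ and ∨.
  ~(forall q. ~G(q,q)) | (exists i. ~C(i))
Move each ¬ inward, flipping quantifiers it crosses:
  (exists q. G(q,q)) | (exists i. ~C(i))
Extract every quantifier outward, since the variables are now distinct and don't occur free across branches:
  exists q. exists i. (G(q,q) | ~C(i))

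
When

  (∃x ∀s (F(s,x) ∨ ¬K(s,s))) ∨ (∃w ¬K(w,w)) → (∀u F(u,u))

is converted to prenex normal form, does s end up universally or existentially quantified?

Rewrite implications/biconditionals: A → B as ¬A ∨ B.
  ¬((∃x ∀s (F(s,x) ∨ ¬K(s,s))) ∨ (∃w ¬K(w,w))) ∨ (∀u F(u,u))
Push ¬ through the quantifiers and connectives to reach negation normal form:
  (∀x ∃s (¬F(s,x) ∧ K(s,s))) ∧ (∀w K(w,w)) ∨ (∀u F(u,u))
All bound variables are already distinct, so no renaming is needed.
Extract every quantifier outward, since the variables are now distinct and don't occur free across branches:
  ∀x ∃s ∀w ∀u (¬F(s,x) ∧ K(s,s) ∧ K(w,w) ∨ F(u,u))
The quantifier ∀s sits under an odd number of negations (counting the antecedent side of each →), so it flips to ∃s.

existential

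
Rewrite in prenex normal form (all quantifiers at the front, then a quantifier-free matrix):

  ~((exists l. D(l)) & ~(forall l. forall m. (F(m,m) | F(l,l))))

forall l. forall y1. forall m. (~D(l) | F(m,m) | F(y1,y1))

Move each ¬ inward, flipping quantifiers it crosses:
  (forall l. ~D(l)) | (forall l. forall m. (F(m,m) | F(l,l)))
Give each quantifier a distinct variable: l↦y1.
  (forall l. ~D(l)) | (forall y1. forall m. (F(m,m) | F(y1,y1)))
Extract every quantifier outward, since the variables are now distinct and don't occur free across branches:
  forall l. forall y1. forall m. (~D(l) | F(m,m) | F(y1,y1))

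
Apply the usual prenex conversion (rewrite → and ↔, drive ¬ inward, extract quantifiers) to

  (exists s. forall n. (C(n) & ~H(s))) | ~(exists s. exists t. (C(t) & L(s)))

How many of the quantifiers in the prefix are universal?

Move each ¬ inward, flipping quantifiers it crosses:
  (exists s. forall n. (C(n) & ~H(s))) | (forall s. forall t. (~C(t) | ~L(s)))
Standardize variables apart so no two quantifiers bind the same name: s↦v.
  (exists s. forall n. (C(n) & ~H(s))) | (forall v. forall t. (~C(t) | ~L(v)))
Finally move all quantifiers to the prefix:
  exists s. forall n. forall v. forall t. (C(n) & ~H(s) | ~C(t) | ~L(v))
The prefix is exists s forall n forall v forall t: 3 universal, 1 existential.

3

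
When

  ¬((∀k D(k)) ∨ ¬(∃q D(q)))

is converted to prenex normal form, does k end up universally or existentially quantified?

Drive negations inward (¬∀x A ≡ ∃x ¬A, ¬∃x A ≡ ∀x ¬A, De Morgan for ∧/∨):
  (∃k ¬D(k)) ∧ (∃q D(q))
All bound variables are already distinct, so no renaming is needed.
Extract every quantifier outward, since the variables are now distinct and don't occur free across branches:
  ∃k ∃q (¬D(k) ∧ D(q))
The quantifier ∀k sits under an odd number of negations, so it flips to ∃k.

existential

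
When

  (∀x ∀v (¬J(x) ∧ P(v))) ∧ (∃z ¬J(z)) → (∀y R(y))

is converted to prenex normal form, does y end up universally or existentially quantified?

Rewrite implications/biconditionals: A → B as ¬A ∨ B.
  ¬((∀x ∀v (¬J(x) ∧ P(v))) ∧ (∃z ¬J(z))) ∨ (∀y R(y))
Move each ¬ inward, flipping quantifiers it crosses:
  (∃x ∃v (J(x) ∨ ¬P(v))) ∨ (∀z J(z)) ∨ (∀y R(y))
All bound variables are already distinct, so no renaming is needed.
Finally move all quantifiers to the prefix:
  ∃x ∃v ∀z ∀y (J(x) ∨ ¬P(v) ∨ J(z) ∨ R(y))
The quantifier ∀y sits under an even number of negations (counting the antecedent side of each →), so it remains universal.

universal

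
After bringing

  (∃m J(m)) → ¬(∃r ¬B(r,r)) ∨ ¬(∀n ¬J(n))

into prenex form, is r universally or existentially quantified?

universal

Rewrite implications/biconditionals: A → B as ¬A ∨ B.
  ¬(∃m J(m)) ∨ ¬(∃r ¬B(r,r)) ∨ ¬(∀n ¬J(n))
Push ¬ through the quantifiers and connectives to reach negation normal form:
  (∀m ¬J(m)) ∨ (∀r B(r,r)) ∨ (∃n J(n))
Finally move all quantifiers to the prefix:
  ∀m ∀r ∃n (¬J(m) ∨ B(r,r) ∨ J(n))
The quantifier ∃r sits under an odd number of negations (counting the antecedent side of each →), so it flips to ∀r.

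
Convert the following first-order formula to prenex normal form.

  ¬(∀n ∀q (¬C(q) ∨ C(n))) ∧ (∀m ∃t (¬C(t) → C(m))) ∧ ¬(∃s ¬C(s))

∃n ∃q ∀m ∃t ∀s (C(q) ∧ ¬C(n) ∧ (C(t) ∨ C(m)) ∧ C(s))

Rewrite implications/biconditionals: A → B as ¬A ∨ B.
  ¬(∀n ∀q (¬C(q) ∨ C(n))) ∧ (∀m ∃t (¬¬C(t) ∨ C(m))) ∧ ¬(∃s ¬C(s))
Push ¬ through the quantifiers and connectives to reach negation normal form:
  (∃n ∃q (C(q) ∧ ¬C(n))) ∧ (∀m ∃t (C(t) ∨ C(m))) ∧ (∀s C(s))
Finally move all quantifiers to the prefix:
  ∃n ∃q ∀m ∃t ∀s (C(q) ∧ ¬C(n) ∧ (C(t) ∨ C(m)) ∧ C(s))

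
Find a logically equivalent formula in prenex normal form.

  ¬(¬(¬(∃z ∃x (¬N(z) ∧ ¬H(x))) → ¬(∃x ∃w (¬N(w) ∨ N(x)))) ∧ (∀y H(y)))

∃z ∃x ∀s ∀w ∃y (¬N(z) ∧ ¬H(x) ∨ N(w) ∧ ¬N(s) ∨ ¬H(y))

Eliminate → and ↔ using ¬ and ∨.
  ¬(¬(¬¬(∃z ∃x (¬N(z) ∧ ¬H(x))) ∨ ¬(∃x ∃w (¬N(w) ∨ N(x)))) ∧ (∀y H(y)))
Push ¬ through the quantifiers and connectives to reach negation normal form:
  (∃z ∃x (¬N(z) ∧ ¬H(x))) ∨ (∀x ∀w (N(w) ∧ ¬N(x))) ∨ (∃y ¬H(y))
Rename bound variables to avoid capture: x↦s.
  (∃z ∃x (¬N(z) ∧ ¬H(x))) ∨ (∀s ∀w (N(w) ∧ ¬N(s))) ∨ (∃y ¬H(y))
Extract every quantifier outward, since the variables are now distinct and don't occur free across branches:
  ∃z ∃x ∀s ∀w ∃y (¬N(z) ∧ ¬H(x) ∨ N(w) ∧ ¬N(s) ∨ ¬H(y))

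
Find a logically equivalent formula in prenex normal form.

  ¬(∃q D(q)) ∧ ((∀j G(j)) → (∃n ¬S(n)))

∀q ∃j ∃n (¬D(q) ∧ (¬G(j) ∨ ¬S(n)))

Rewrite implications/biconditionals: A → B as ¬A ∨ B.
  ¬(∃q D(q)) ∧ (¬(∀j G(j)) ∨ (∃n ¬S(n)))
Push ¬ through the quantifiers and connectives to reach negation normal form:
  (∀q ¬D(q)) ∧ ((∃j ¬G(j)) ∨ (∃n ¬S(n)))
Extract every quantifier outward, since the variables are now distinct and don't occur free across branches:
  ∀q ∃j ∃n (¬D(q) ∧ (¬G(j) ∨ ¬S(n)))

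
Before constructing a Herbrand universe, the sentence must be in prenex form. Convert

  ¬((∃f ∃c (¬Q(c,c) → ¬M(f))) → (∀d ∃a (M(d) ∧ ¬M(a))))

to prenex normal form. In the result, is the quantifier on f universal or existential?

existential

Rewrite implications/biconditionals: A → B as ¬A ∨ B.
  ¬(¬(∃f ∃c (¬¬Q(c,c) ∨ ¬M(f))) ∨ (∀d ∃a (M(d) ∧ ¬M(a))))
Push ¬ through the quantifiers and connectives to reach negation normal form:
  (∃f ∃c (Q(c,c) ∨ ¬M(f))) ∧ (∃d ∀a (¬M(d) ∨ M(a)))
Extract every quantifier outward, since the variables are now distinct and don't occur free across branches:
  ∃f ∃c ∃d ∀a ((Q(c,c) ∨ ¬M(f)) ∧ (¬M(d) ∨ M(a)))
The quantifier ∃f sits under an even number of negations (counting the antecedent side of each →), so it remains existential.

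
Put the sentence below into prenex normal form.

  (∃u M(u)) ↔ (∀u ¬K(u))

∀u ∀w ∃u1 ∃y ((¬M(u) ∨ ¬K(w)) ∧ (K(u1) ∨ M(y)))

Rewrite implications/biconditionals: A → B as ¬A ∨ B; A ↔ B as (¬A ∨ B) ∧ (¬B ∨ A).
  (¬(∃u M(u)) ∨ (∀u ¬K(u))) ∧ (¬(∀u ¬K(u)) ∨ (∃u M(u)))
Drive negations inward (¬∀x A ≡ ∃x ¬A, ¬∃x A ≡ ∀x ¬A, De Morgan for ∧/∨):
  ((∀u ¬M(u)) ∨ (∀u ¬K(u))) ∧ ((∃u K(u)) ∨ (∃u M(u)))
Standardize variables apart so no two quantifiers bind the same name: u↦w, u↦u1, u↦y.
  ((∀u ¬M(u)) ∨ (∀w ¬K(w))) ∧ ((∃u1 K(u1)) ∨ (∃y M(y)))
Finally move all quantifiers to the prefix:
  ∀u ∀w ∃u1 ∃y ((¬M(u) ∨ ¬K(w)) ∧ (K(u1) ∨ M(y)))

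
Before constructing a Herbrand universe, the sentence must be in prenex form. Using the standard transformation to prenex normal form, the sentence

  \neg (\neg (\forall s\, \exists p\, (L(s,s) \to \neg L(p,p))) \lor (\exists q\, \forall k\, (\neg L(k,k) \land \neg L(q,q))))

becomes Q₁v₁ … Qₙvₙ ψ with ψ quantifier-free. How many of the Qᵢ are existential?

2

Eliminate → and ↔ using ¬ and ∨.
  \neg (\neg (\forall s\, \exists p\, (\neg L(s,s) \lor \neg L(p,p))) \lor (\exists q\, \forall k\, (\neg L(k,k) \land \neg L(q,q))))
Drive negations inward (¬∀x A ≡ ∃x ¬A, ¬∃x A ≡ ∀x ¬A, De Morgan for ∧/∨):
  (\forall s\, \exists p\, (\neg L(s,s) \lor \neg L(p,p))) \land (\forall q\, \exists k\, (L(k,k) \lor L(q,q)))
Finally move all quantifiers to the prefix:
  \forall s\, \exists p\, \forall q\, \exists k\, ((\neg L(s,s) \lor \neg L(p,p)) \land (L(k,k) \lor L(q,q)))
The prefix is \forall s \exists p \forall q \exists k: 2 universal, 2 existential.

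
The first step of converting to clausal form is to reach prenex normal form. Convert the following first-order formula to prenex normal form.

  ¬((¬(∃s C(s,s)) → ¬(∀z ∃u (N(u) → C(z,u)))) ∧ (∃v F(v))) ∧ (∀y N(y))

Rewrite implications/biconditionals: A → B as ¬A ∨ B.
  ¬((¬¬(∃s C(s,s)) ∨ ¬(∀z ∃u (¬N(u) ∨ C(z,u)))) ∧ (∃v F(v))) ∧ (∀y N(y))
Move each ¬ inward, flipping quantifiers it crosses:
  ((∀s ¬C(s,s)) ∧ (∀z ∃u (¬N(u) ∨ C(z,u))) ∨ (∀v ¬F(v))) ∧ (∀y N(y))
All bound variables are already distinct, so no renaming is needed.
Extract every quantifier outward, since the variables are now distinct and don't occur free across branches:
  ∀s ∀z ∃u ∀v ∀y ((¬C(s,s) ∧ (¬N(u) ∨ C(z,u)) ∨ ¬F(v)) ∧ N(y))

∀s ∀z ∃u ∀v ∀y ((¬C(s,s) ∧ (¬N(u) ∨ C(z,u)) ∨ ¬F(v)) ∧ N(y))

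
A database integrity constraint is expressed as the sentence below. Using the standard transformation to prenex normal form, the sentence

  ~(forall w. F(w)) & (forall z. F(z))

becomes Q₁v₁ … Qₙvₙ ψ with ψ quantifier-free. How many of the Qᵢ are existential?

Drive negations inward (¬∀x A ≡ ∃x ¬A, ¬∃x A ≡ ∀x ¬A, De Morgan for ∧/∨):
  (exists w. ~F(w)) & (forall z. F(z))
All bound variables are already distinct, so no renaming is needed.
Finally move all quantifiers to the prefix:
  exists w. forall z. (~F(w) & F(z))
The prefix is exists w forall z: 1 universal, 1 existential.

1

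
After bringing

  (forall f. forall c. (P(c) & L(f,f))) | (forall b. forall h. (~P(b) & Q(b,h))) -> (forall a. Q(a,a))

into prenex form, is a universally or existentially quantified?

Eliminate → and ↔ using ¬ and ∨.
  ~((forall f. forall c. (P(c) & L(f,f))) | (forall b. forall h. (~P(b) & Q(b,h)))) | (forall a. Q(a,a))
Drive negations inward (¬∀x A ≡ ∃x ¬A, ¬∃x A ≡ ∀x ¬A, De Morgan for ∧/∨):
  (exists f. exists c. (~P(c) | ~L(f,f))) & (exists b. exists h. (P(b) | ~Q(b,h))) | (forall a. Q(a,a))
All bound variables are already distinct, so no renaming is needed.
Pull the quantifiers to the front (each side's bound variable is not free in the other side):
  exists f. exists c. exists b. exists h. forall a. ((~P(c) | ~L(f,f)) & (P(b) | ~Q(b,h)) | Q(a,a))
The quantifier forall a sits under an even number of negations (counting the antecedent side of each →), so it remains universal.

universal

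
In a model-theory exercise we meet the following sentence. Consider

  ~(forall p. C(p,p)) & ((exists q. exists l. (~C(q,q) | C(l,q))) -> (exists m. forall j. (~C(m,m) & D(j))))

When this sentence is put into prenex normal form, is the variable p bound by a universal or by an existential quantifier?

Rewrite implications/biconditionals: A → B as ¬A ∨ B.
  ~(forall p. C(p,p)) & (~(exists q. exists l. (~C(q,q) | C(l,q))) | (exists m. forall j. (~C(m,m) & D(j))))
Push ¬ through the quantifiers and connectives to reach negation normal form:
  (exists p. ~C(p,p)) & ((forall q. forall l. (C(q,q) & ~C(l,q))) | (exists m. forall j. (~C(m,m) & D(j))))
Finally move all quantifiers to the prefix:
  exists p. forall q. forall l. exists m. forall j. (~C(p,p) & (C(q,q) & ~C(l,q) | ~C(m,m) & D(j)))
The quantifier forall p sits under an odd number of negations (counting the antecedent side of each →), so it flips to exists p.

existential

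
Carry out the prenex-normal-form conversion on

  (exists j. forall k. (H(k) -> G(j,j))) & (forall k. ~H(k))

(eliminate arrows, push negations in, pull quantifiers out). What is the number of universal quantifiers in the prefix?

2

Eliminate → and ↔ using ¬ and ∨.
  (exists j. forall k. (~H(k) | G(j,j))) & (forall k. ~H(k))
Give each quantifier a distinct variable: k↦u.
  (exists j. forall k. (~H(k) | G(j,j))) & (forall u. ~H(u))
Extract every quantifier outward, since the variables are now distinct and don't occur free across branches:
  exists j. forall k. forall u. ((~H(k) | G(j,j)) & ~H(u))
The prefix is exists j forall k forall u: 2 universal, 1 existential.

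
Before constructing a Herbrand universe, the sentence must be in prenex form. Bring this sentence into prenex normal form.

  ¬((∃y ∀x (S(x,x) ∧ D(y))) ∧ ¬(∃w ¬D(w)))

∀y ∃x ∃w (¬S(x,x) ∨ ¬D(y) ∨ ¬D(w))

Push ¬ through the quantifiers and connectives to reach negation normal form:
  (∀y ∃x (¬S(x,x) ∨ ¬D(y))) ∨ (∃w ¬D(w))
All bound variables are already distinct, so no renaming is needed.
Pull the quantifiers to the front (each side's bound variable is not free in the other side):
  ∀y ∃x ∃w (¬S(x,x) ∨ ¬D(y) ∨ ¬D(w))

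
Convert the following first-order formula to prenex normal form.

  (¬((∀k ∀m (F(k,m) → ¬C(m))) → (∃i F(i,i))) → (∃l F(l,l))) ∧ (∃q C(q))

∃k ∃m ∃i ∃l ∃q ((F(k,m) ∧ C(m) ∨ F(i,i) ∨ F(l,l)) ∧ C(q))

Eliminate → and ↔ using ¬ and ∨.
  (¬¬(¬(∀k ∀m (¬F(k,m) ∨ ¬C(m))) ∨ (∃i F(i,i))) ∨ (∃l F(l,l))) ∧ (∃q C(q))
Move each ¬ inward, flipping quantifiers it crosses:
  ((∃k ∃m (F(k,m) ∧ C(m))) ∨ (∃i F(i,i)) ∨ (∃l F(l,l))) ∧ (∃q C(q))
All bound variables are already distinct, so no renaming is needed.
Pull the quantifiers to the front (each side's bound variable is not free in the other side):
  ∃k ∃m ∃i ∃l ∃q ((F(k,m) ∧ C(m) ∨ F(i,i) ∨ F(l,l)) ∧ C(q))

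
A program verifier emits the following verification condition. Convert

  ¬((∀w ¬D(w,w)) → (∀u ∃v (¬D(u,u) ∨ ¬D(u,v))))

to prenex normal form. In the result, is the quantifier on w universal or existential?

First replace A → B with ¬A ∨ B.
  ¬(¬(∀w ¬D(w,w)) ∨ (∀u ∃v (¬D(u,u) ∨ ¬D(u,v))))
Move each ¬ inward, flipping quantifiers it crosses:
  (∀w ¬D(w,w)) ∧ (∃u ∀v (D(u,u) ∧ D(u,v)))
Pull the quantifiers to the front (each side's bound variable is not free in the other side):
  ∀w ∃u ∀v (¬D(w,w) ∧ D(u,u) ∧ D(u,v))
The quantifier ∀w sits under an even number of negations (counting the antecedent side of each →), so it remains universal.

universal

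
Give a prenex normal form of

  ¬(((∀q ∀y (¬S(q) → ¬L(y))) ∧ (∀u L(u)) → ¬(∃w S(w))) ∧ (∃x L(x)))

Rewrite implications/biconditionals: A → B as ¬A ∨ B.
  ¬((¬((∀q ∀y (¬¬S(q) ∨ ¬L(y))) ∧ (∀u L(u))) ∨ ¬(∃w S(w))) ∧ (∃x L(x)))
Drive negations inward (¬∀x A ≡ ∃x ¬A, ¬∃x A ≡ ∀x ¬A, De Morgan for ∧/∨):
  (∀q ∀y (S(q) ∨ ¬L(y))) ∧ (∀u L(u)) ∧ (∃w S(w)) ∨ (∀x ¬L(x))
All bound variables are already distinct, so no renaming is needed.
Finally move all quantifiers to the prefix:
  ∀q ∀y ∀u ∃w ∀x ((S(q) ∨ ¬L(y)) ∧ L(u) ∧ S(w) ∨ ¬L(x))

∀q ∀y ∀u ∃w ∀x ((S(q) ∨ ¬L(y)) ∧ L(u) ∧ S(w) ∨ ¬L(x))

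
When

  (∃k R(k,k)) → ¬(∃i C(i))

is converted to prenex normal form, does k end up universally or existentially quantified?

universal

Rewrite implications/biconditionals: A → B as ¬A ∨ B.
  ¬(∃k R(k,k)) ∨ ¬(∃i C(i))
Move each ¬ inward, flipping quantifiers it crosses:
  (∀k ¬R(k,k)) ∨ (∀i ¬C(i))
All bound variables are already distinct, so no renaming is needed.
Extract every quantifier outward, since the variables are now distinct and don't occur free across branches:
  ∀k ∀i (¬R(k,k) ∨ ¬C(i))
The quantifier ∃k sits under an odd number of negations (counting the antecedent side of each →), so it flips to ∀k.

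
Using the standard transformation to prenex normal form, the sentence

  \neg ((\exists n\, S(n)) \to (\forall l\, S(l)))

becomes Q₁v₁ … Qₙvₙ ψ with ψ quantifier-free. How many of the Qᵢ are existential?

2

Eliminate → and ↔ using ¬ and ∨.
  \neg (\neg (\exists n\, S(n)) \lor (\forall l\, S(l)))
Drive negations inward (¬∀x A ≡ ∃x ¬A, ¬∃x A ≡ ∀x ¬A, De Morgan for ∧/∨):
  (\exists n\, S(n)) \land (\exists l\, \neg S(l))
All bound variables are already distinct, so no renaming is needed.
Extract every quantifier outward, since the variables are now distinct and don't occur free across branches:
  \exists n\, \exists l\, (S(n) \land \neg S(l))
The prefix is \exists n \exists l: 0 universal, 2 existential.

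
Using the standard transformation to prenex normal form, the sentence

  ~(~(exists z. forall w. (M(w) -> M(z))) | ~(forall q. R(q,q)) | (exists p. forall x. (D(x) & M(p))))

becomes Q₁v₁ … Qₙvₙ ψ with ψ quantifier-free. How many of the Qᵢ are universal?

3

Eliminate → and ↔ using ¬ and ∨.
  ~(~(exists z. forall w. (~M(w) | M(z))) | ~(forall q. R(q,q)) | (exists p. forall x. (D(x) & M(p))))
Move each ¬ inward, flipping quantifiers it crosses:
  (exists z. forall w. (~M(w) | M(z))) & (forall q. R(q,q)) & (forall p. exists x. (~D(x) | ~M(p)))
All bound variables are already distinct, so no renaming is needed.
Finally move all quantifiers to the prefix:
  exists z. forall w. forall q. forall p. exists x. ((~M(w) | M(z)) & R(q,q) & (~D(x) | ~M(p)))
The prefix is exists z forall w forall q forall p exists x: 3 universal, 2 existential.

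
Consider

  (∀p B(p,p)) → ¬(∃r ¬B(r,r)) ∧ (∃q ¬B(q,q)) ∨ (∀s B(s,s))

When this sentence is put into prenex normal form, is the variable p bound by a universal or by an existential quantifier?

existential

Eliminate → and ↔ using ¬ and ∨.
  ¬(∀p B(p,p)) ∨ ¬(∃r ¬B(r,r)) ∧ (∃q ¬B(q,q)) ∨ (∀s B(s,s))
Push ¬ through the quantifiers and connectives to reach negation normal form:
  (∃p ¬B(p,p)) ∨ (∀r B(r,r)) ∧ (∃q ¬B(q,q)) ∨ (∀s B(s,s))
All bound variables are already distinct, so no renaming is needed.
Finally move all quantifiers to the prefix:
  ∃p ∀r ∃q ∀s (¬B(p,p) ∨ B(r,r) ∧ ¬B(q,q) ∨ B(s,s))
The quantifier ∀p sits under an odd number of negations (counting the antecedent side of each →), so it flips to ∃p.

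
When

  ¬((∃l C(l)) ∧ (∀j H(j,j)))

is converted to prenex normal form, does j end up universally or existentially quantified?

existential

Drive negations inward (¬∀x A ≡ ∃x ¬A, ¬∃x A ≡ ∀x ¬A, De Morgan for ∧/∨):
  (∀l ¬C(l)) ∨ (∃j ¬H(j,j))
Finally move all quantifiers to the prefix:
  ∀l ∃j (¬C(l) ∨ ¬H(j,j))
The quantifier ∀j sits under an odd number of negations, so it flips to ∃j.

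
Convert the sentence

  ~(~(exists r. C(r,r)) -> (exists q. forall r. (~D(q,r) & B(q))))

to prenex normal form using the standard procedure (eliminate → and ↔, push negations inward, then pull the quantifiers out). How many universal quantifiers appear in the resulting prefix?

2

Eliminate → and ↔ using ¬ and ∨.
  ~(~~(exists r. C(r,r)) | (exists q. forall r. (~D(q,r) & B(q))))
Push ¬ through the quantifiers and connectives to reach negation normal form:
  (forall r. ~C(r,r)) & (forall q. exists r. (D(q,r) | ~B(q)))
Rename bound variables to avoid capture: r↦w.
  (forall r. ~C(r,r)) & (forall q. exists w. (D(q,w) | ~B(q)))
Finally move all quantifiers to the prefix:
  forall r. forall q. exists w. (~C(r,r) & (D(q,w) | ~B(q)))
The prefix is forall r forall q exists w: 2 universal, 1 existential.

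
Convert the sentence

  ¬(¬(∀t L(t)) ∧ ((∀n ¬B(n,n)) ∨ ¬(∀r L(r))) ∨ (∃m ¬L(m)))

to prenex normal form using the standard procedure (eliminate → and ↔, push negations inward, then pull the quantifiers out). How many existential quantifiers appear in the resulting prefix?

Push ¬ through the quantifiers and connectives to reach negation normal form:
  ((∀t L(t)) ∨ (∃n B(n,n)) ∧ (∀r L(r))) ∧ (∀m L(m))
All bound variables are already distinct, so no renaming is needed.
Pull the quantifiers to the front (each side's bound variable is not free in the other side):
  ∀t ∃n ∀r ∀m ((L(t) ∨ B(n,n) ∧ L(r)) ∧ L(m))
The prefix is ∀t ∃n ∀r ∀m: 3 universal, 1 existential.

1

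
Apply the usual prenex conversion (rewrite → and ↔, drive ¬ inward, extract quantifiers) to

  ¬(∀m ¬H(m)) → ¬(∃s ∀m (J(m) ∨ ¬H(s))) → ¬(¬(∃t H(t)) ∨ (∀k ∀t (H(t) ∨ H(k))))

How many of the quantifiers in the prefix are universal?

2

Rewrite implications/biconditionals: A → B as ¬A ∨ B.
  ¬¬(∀m ¬H(m)) ∨ ¬¬(∃s ∀m (J(m) ∨ ¬H(s))) ∨ ¬(¬(∃t H(t)) ∨ (∀k ∀t (H(t) ∨ H(k))))
Drive negations inward (¬∀x A ≡ ∃x ¬A, ¬∃x A ≡ ∀x ¬A, De Morgan for ∧/∨):
  (∀m ¬H(m)) ∨ (∃s ∀m (J(m) ∨ ¬H(s))) ∨ (∃t H(t)) ∧ (∃k ∃t (¬H(t) ∧ ¬H(k)))
Rename bound variables to avoid capture: m↦z1, t↦c.
  (∀m ¬H(m)) ∨ (∃s ∀z1 (J(z1) ∨ ¬H(s))) ∨ (∃t H(t)) ∧ (∃k ∃c (¬H(c) ∧ ¬H(k)))
Pull the quantifiers to the front (each side's bound variable is not free in the other side):
  ∀m ∃s ∀z1 ∃t ∃k ∃c (¬H(m) ∨ J(z1) ∨ ¬H(s) ∨ H(t) ∧ ¬H(c) ∧ ¬H(k))
The prefix is ∀m ∃s ∀z1 ∃t ∃k ∃c: 2 universal, 4 existential.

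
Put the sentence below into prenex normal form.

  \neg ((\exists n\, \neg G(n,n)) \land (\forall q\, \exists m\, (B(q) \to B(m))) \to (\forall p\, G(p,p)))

\exists n\, \forall q\, \exists m\, \exists p\, (\neg G(n,n) \land (\neg B(q) \lor B(m)) \land \neg G(p,p))

First replace A → B with ¬A ∨ B.
  \neg (\neg ((\exists n\, \neg G(n,n)) \land (\forall q\, \exists m\, (\neg B(q) \lor B(m)))) \lor (\forall p\, G(p,p)))
Push ¬ through the quantifiers and connectives to reach negation normal form:
  (\exists n\, \neg G(n,n)) \land (\forall q\, \exists m\, (\neg B(q) \lor B(m))) \land (\exists p\, \neg G(p,p))
All bound variables are already distinct, so no renaming is needed.
Pull the quantifiers to the front (each side's bound variable is not free in the other side):
  \exists n\, \forall q\, \exists m\, \exists p\, (\neg G(n,n) \land (\neg B(q) \lor B(m)) \land \neg G(p,p))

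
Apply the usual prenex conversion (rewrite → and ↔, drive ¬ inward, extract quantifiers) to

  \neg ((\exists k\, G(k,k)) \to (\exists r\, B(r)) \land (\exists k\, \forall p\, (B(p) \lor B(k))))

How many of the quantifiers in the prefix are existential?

Rewrite implications/biconditionals: A → B as ¬A ∨ B.
  \neg (\neg (\exists k\, G(k,k)) \lor (\exists r\, B(r)) \land (\exists k\, \forall p\, (B(p) \lor B(k))))
Move each ¬ inward, flipping quantifiers it crosses:
  (\exists k\, G(k,k)) \land ((\forall r\, \neg B(r)) \lor (\forall k\, \exists p\, (\neg B(p) \land \neg B(k))))
Standardize variables apart so no two quantifiers bind the same name: k↦s.
  (\exists k\, G(k,k)) \land ((\forall r\, \neg B(r)) \lor (\forall s\, \exists p\, (\neg B(p) \land \neg B(s))))
Finally move all quantifiers to the prefix:
  \exists k\, \forall r\, \forall s\, \exists p\, (G(k,k) \land (\neg B(r) \lor \neg B(p) \land \neg B(s)))
The prefix is \exists k \forall r \forall s \exists p: 2 universal, 2 existential.

2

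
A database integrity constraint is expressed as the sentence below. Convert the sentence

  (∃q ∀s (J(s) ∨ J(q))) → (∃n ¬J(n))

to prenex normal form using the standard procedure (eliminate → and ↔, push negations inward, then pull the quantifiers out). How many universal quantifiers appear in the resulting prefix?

First replace A → B with ¬A ∨ B.
  ¬(∃q ∀s (J(s) ∨ J(q))) ∨ (∃n ¬J(n))
Move each ¬ inward, flipping quantifiers it crosses:
  (∀q ∃s (¬J(s) ∧ ¬J(q))) ∨ (∃n ¬J(n))
All bound variables are already distinct, so no renaming is needed.
Pull the quantifiers to the front (each side's bound variable is not free in the other side):
  ∀q ∃s ∃n (¬J(s) ∧ ¬J(q) ∨ ¬J(n))
The prefix is ∀q ∃s ∃n: 1 universal, 2 existential.

1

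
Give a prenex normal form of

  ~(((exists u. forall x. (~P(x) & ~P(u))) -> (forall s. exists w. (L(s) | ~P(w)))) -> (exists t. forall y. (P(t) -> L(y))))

Eliminate → and ↔ using ¬ and ∨.
  ~(~(~(exists u. forall x. (~P(x) & ~P(u))) | (forall s. exists w. (L(s) | ~P(w)))) | (exists t. forall y. (~P(t) | L(y))))
Drive negations inward (¬∀x A ≡ ∃x ¬A, ¬∃x A ≡ ∀x ¬A, De Morgan for ∧/∨):
  ((forall u. exists x. (P(x) | P(u))) | (forall s. exists w. (L(s) | ~P(w)))) & (forall t. exists y. (P(t) & ~L(y)))
Finally move all quantifiers to the prefix:
  forall u. exists x. forall s. exists w. forall t. exists y. ((P(x) | P(u) | L(s) | ~P(w)) & P(t) & ~L(y))

forall u. exists x. forall s. exists w. forall t. exists y. ((P(x) | P(u) | L(s) | ~P(w)) & P(t) & ~L(y))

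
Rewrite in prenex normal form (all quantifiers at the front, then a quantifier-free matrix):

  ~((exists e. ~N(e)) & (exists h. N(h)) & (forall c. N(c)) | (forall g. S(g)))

Push ¬ through the quantifiers and connectives to reach negation normal form:
  ((forall e. N(e)) | (forall h. ~N(h)) | (exists c. ~N(c))) & (exists g. ~S(g))
All bound variables are already distinct, so no renaming is needed.
Extract every quantifier outward, since the variables are now distinct and don't occur free across branches:
  forall e. forall h. exists c. exists g. ((N(e) | ~N(h) | ~N(c)) & ~S(g))

forall e. forall h. exists c. exists g. ((N(e) | ~N(h) | ~N(c)) & ~S(g))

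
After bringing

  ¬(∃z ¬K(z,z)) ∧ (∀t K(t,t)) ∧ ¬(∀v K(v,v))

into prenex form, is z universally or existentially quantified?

universal

Move each ¬ inward, flipping quantifiers it crosses:
  (∀z K(z,z)) ∧ (∀t K(t,t)) ∧ (∃v ¬K(v,v))
All bound variables are already distinct, so no renaming is needed.
Finally move all quantifiers to the prefix:
  ∀z ∀t ∃v (K(z,z) ∧ K(t,t) ∧ ¬K(v,v))
The quantifier ∃z sits under an odd number of negations, so it flips to ∀z.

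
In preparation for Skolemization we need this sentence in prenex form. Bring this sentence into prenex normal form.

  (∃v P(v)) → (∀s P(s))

Eliminate → and ↔ using ¬ and ∨.
  ¬(∃v P(v)) ∨ (∀s P(s))
Push ¬ through the quantifiers and connectives to reach negation normal form:
  (∀v ¬P(v)) ∨ (∀s P(s))
All bound variables are already distinct, so no renaming is needed.
Extract every quantifier outward, since the variables are now distinct and don't occur free across branches:
  ∀v ∀s (¬P(v) ∨ P(s))

∀v ∀s (¬P(v) ∨ P(s))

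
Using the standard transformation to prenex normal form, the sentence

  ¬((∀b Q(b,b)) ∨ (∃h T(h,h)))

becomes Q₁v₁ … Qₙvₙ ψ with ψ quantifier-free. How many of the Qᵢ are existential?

1

Push ¬ through the quantifiers and connectives to reach negation normal form:
  (∃b ¬Q(b,b)) ∧ (∀h ¬T(h,h))
All bound variables are already distinct, so no renaming is needed.
Finally move all quantifiers to the prefix:
  ∃b ∀h (¬Q(b,b) ∧ ¬T(h,h))
The prefix is ∃b ∀h: 1 universal, 1 existential.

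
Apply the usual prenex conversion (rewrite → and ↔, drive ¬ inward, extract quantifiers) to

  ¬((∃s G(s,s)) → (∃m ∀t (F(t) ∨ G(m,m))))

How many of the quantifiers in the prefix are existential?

2

Eliminate → and ↔ using ¬ and ∨.
  ¬(¬(∃s G(s,s)) ∨ (∃m ∀t (F(t) ∨ G(m,m))))
Move each ¬ inward, flipping quantifiers it crosses:
  (∃s G(s,s)) ∧ (∀m ∃t (¬F(t) ∧ ¬G(m,m)))
Extract every quantifier outward, since the variables are now distinct and don't occur free across branches:
  ∃s ∀m ∃t (G(s,s) ∧ ¬F(t) ∧ ¬G(m,m))
The prefix is ∃s ∀m ∃t: 1 universal, 2 existential.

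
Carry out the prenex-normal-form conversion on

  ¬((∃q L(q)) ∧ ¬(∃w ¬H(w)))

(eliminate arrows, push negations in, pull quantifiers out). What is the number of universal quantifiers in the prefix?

Drive negations inward (¬∀x A ≡ ∃x ¬A, ¬∃x A ≡ ∀x ¬A, De Morgan for ∧/∨):
  (∀q ¬L(q)) ∨ (∃w ¬H(w))
Extract every quantifier outward, since the variables are now distinct and don't occur free across branches:
  ∀q ∃w (¬L(q) ∨ ¬H(w))
The prefix is ∀q ∃w: 1 universal, 1 existential.

1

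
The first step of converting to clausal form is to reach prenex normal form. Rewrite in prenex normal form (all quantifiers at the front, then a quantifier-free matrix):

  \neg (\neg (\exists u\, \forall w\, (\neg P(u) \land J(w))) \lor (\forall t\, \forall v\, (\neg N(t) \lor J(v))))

Push ¬ through the quantifiers and connectives to reach negation normal form:
  (\exists u\, \forall w\, (\neg P(u) \land J(w))) \land (\exists t\, \exists v\, (N(t) \land \neg J(v)))
All bound variables are already distinct, so no renaming is needed.
Pull the quantifiers to the front (each side's bound variable is not free in the other side):
  \exists u\, \forall w\, \exists t\, \exists v\, (\neg P(u) \land J(w) \land N(t) \land \neg J(v))

\exists u\, \forall w\, \exists t\, \exists v\, (\neg P(u) \land J(w) \land N(t) \land \neg J(v))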